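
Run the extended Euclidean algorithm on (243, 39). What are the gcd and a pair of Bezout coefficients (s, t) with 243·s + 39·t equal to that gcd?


Euclidean algorithm on (243, 39) — divide until remainder is 0:
  243 = 6 · 39 + 9
  39 = 4 · 9 + 3
  9 = 3 · 3 + 0
gcd(243, 39) = 3.
Track Bezout coefficients alongside the remainders: start with r₀ = 243 = a·1 + b·0 (s = 1, t = 0) and r₁ = 39 = a·0 + b·1 (s = 0, t = 1); each new remainder r_{k+1} = r_{k-1} − q_k·r_k inherits s_{k+1} = s_{k-1} − q_k·s_k, t_{k+1} = t_{k-1} − q_k·t_k, so r_k = a·s_k + b·t_k at every step:
  q = 6: r = 9, s = 1 − 6·0 = 1, t = 0 − 6·1 = -6  (check: 243·1 + 39·(-6) = 9)
  q = 4: r = 3, s = 0 − 4·1 = -4, t = 1 − 4·(-6) = 25  (check: 243·(-4) + 39·25 = 3)
The row with r = 3 (the gcd) gives the Bezout coefficients s = -4, t = 25.
Result: 243 · (-4) + 39 · (25) = 3.

gcd(243, 39) = 3; s = -4, t = 25 (check: 243·(-4) + 39·25 = 3).


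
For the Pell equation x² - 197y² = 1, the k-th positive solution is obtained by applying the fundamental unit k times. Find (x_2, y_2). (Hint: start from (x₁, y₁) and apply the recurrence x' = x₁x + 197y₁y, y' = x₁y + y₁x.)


Step 1: Find the fundamental solution (x₁, y₁) of x² - 197y² = 1.
  Expand √197 as a continued fraction. a₀ = ⌊√197⌋ = 14; iterate m_{k+1} = d_k·a_k − m_k, d_{k+1} = (197 − m_{k+1}²)/d_k, a_{k+1} = ⌊(a₀ + m_{k+1})/d_{k+1}⌋ (starting m₀ = 0, d₀ = 1), with convergents p_k = a_k·p_{k-1} + p_{k-2}, q_k = a_k·q_{k-1} + q_{k-2} (p₋₁ = 1, q₋₁ = 0):
  k = 0: a₀ = 14; p₀/q₀ = 14/1; p₀² − 197·q₀² = 196 − 197 = -1.
  k = 1: m = 14, d = 1, a = ⌊(14 + 14)/1⌋ = 28; p/q = (28·14 + 1)/(28·1 + 0) = 393/28; p² − 197·q² = 154449 − 154448 = 1.
  The first convergent with p² − 197·q² = 1 gives the fundamental solution (x₁, y₁) = (393, 28).
Step 2: Apply the recurrence (x_{n+1}, y_{n+1}) = (x₁x_n + 197y₁y_n, x₁y_n + y₁x_n) repeatedly.
  From (x_1, y_1) = (393, 28): x_2 = 393·393 + 197·28·28 = 308897; y_2 = 393·28 + 28·393 = 22008.
Step 3: Verify x_2² - 197·y_2² = 95417356609 - 95417356608 = 1 (should be 1). ✓

(x_1, y_1) = (393, 28); (x_2, y_2) = (308897, 22008).


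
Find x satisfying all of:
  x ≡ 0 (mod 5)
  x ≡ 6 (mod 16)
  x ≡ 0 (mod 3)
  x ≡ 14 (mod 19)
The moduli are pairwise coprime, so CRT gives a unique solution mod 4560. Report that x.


Product of moduli M = 5 · 16 · 3 · 19 = 4560.
Merge one congruence at a time:
  Start: x ≡ 0 (mod 5).
  Combine with x ≡ 6 (mod 16); new modulus lcm = 80.
    Write x = 0 + 5·t and substitute into x ≡ 6 (mod 16): 5·t ≡ 6 − 0 = 6 (mod 16).
    The inverse of 5 mod 16 is 13 (since 5·13 = 65 = 4·16 + 1), so t ≡ 13·6 = 78 ≡ 14 (mod 16).
    Then x = 0 + 5·14 = 70, valid modulo lcm(5, 16) = 80: x ≡ 70 (mod 80).
  Combine with x ≡ 0 (mod 3); new modulus lcm = 240.
    Write x = 70 + 80·t and substitute into x ≡ 0 (mod 3): 80·t ≡ 0 − 70 = -70 (mod 3).
    Reduce coefficients mod 3: 2·t ≡ 2 (mod 3).
    The inverse of 2 mod 3 is 2 (since 2·2 = 4 = 1·3 + 1), so t ≡ 2·2 = 4 ≡ 1 (mod 3).
    Then x = 70 + 80·1 = 150, valid modulo lcm(80, 3) = 240: x ≡ 150 (mod 240).
  Combine with x ≡ 14 (mod 19); new modulus lcm = 4560.
    Write x = 150 + 240·t and substitute into x ≡ 14 (mod 19): 240·t ≡ 14 − 150 = -136 (mod 19).
    Reduce coefficients mod 19: 12·t ≡ 16 (mod 19).
    The inverse of 12 mod 19 is 8 (since 12·8 = 96 = 5·19 + 1), so t ≡ 8·16 = 128 ≡ 14 (mod 19).
    Then x = 150 + 240·14 = 3510, valid modulo lcm(240, 19) = 4560: x ≡ 3510 (mod 4560).
Verify against each original: 3510 mod 5 = 0, 3510 mod 16 = 6, 3510 mod 3 = 0, 3510 mod 19 = 14.

x ≡ 3510 (mod 4560).


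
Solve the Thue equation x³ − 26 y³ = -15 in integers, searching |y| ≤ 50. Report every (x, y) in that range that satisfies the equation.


The equation is x³ - 26y³ = -15. For fixed y, x³ = 26·y³ − 15, so a solution requires the RHS to be a perfect cube.
Strategy: iterate y from -50 to 50, compute RHS = 26·y³ − 15, and check whether it is a (positive or negative) perfect cube.
Check small values of y:
  y = 0: RHS = -15 is not a perfect cube.
  y = 1: RHS = 11 is not a perfect cube.
  y = -1: RHS = -41 is not a perfect cube.
  y = 2: RHS = 193 is not a perfect cube.
  y = -2: RHS = -223 is not a perfect cube.
  y = 3: RHS = 687 is not a perfect cube.
  y = -3: RHS = -717 is not a perfect cube.
Continuing the search up to |y| = 50 finds no solutions either.
No (x, y) in the scanned range satisfies the equation.

No integer solutions with |y| ≤ 50.


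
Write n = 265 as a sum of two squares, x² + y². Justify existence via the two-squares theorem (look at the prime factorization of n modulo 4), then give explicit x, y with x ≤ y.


Step 1: Factor n = 265 = 5 · 53.
Step 2: Check the mod-4 condition on each prime factor: 5 ≡ 1 (mod 4), exponent 1; 53 ≡ 1 (mod 4), exponent 1.
All primes ≡ 3 (mod 4) appear to even exponent (or don't appear), so by the two-squares theorem n IS expressible as a sum of two squares.
Step 3: Build a representation. Here n = 5 · 53 is a product of primes ≡ 1 (mod 4). Each prime p ≡ 1 (mod 4) is itself a sum of two squares; find a² by testing p − a² for a perfect square:
  5: 5 − 1² = 4 = 2² ⇒ 5 = 1² + 2².
  53: 53 − 1² = 52, 53 − 2² = 49 = 7² ⇒ 53 = 2² + 7².
  Combine using the Brahmagupta–Fibonacci identity (a² + b²)(c² + d²) = (ac − bd)² + (ad + bc)² = (ac + bd)² + (ad − bc)²:
  5 · 53 = 265: from (1² + 2²)(2² + 7²), take (1·2 − 2·7, 1·7 + 2·2) = (2 − 14, 7 + 4) = (-12, 11); dropping signs (only squares matter) gives (12, 11); check 12² + 11² = 144 + 121 = 265 ✓.
Step 4: Order so x ≤ y and verify: 11² + 12² = 121 + 144 = 265 = n. ✓

n = 265 = 11² + 12² (one valid representation with x ≤ y).


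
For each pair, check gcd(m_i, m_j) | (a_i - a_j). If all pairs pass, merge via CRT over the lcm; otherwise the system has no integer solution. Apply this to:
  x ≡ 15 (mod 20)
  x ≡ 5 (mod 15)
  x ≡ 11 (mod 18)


Moduli 20, 15, 18 are not pairwise coprime, so CRT works modulo lcm(m_i) when all pairwise compatibility conditions hold.
Pairwise compatibility: gcd(m_i, m_j) must divide a_i - a_j for every pair.
Merge one congruence at a time:
  Start: x ≡ 15 (mod 20).
  Combine with x ≡ 5 (mod 15): gcd(20, 15) = 5; 5 - 15 = -10, which IS divisible by 5, so compatible.
    Write x = 15 + 20·t and substitute into x ≡ 5 (mod 15): 20·t ≡ 5 − 15 = -10 (mod 15).
    Divide the congruence (and modulus) by g = 5: 4·t ≡ -2 (mod 3).
    Reduce coefficients mod 3: 1·t ≡ 1 (mod 3).
    So t ≡ 1 (mod 3).
    Then x = 15 + 20·1 = 35, valid modulo lcm(20, 15) = 60: x ≡ 35 (mod 60).
  Combine with x ≡ 11 (mod 18): gcd(60, 18) = 6; 11 - 35 = -24, which IS divisible by 6, so compatible.
    Write x = 35 + 60·t and substitute into x ≡ 11 (mod 18): 60·t ≡ 11 − 35 = -24 (mod 18).
    Divide the congruence (and modulus) by g = 6: 10·t ≡ -4 (mod 3).
    Reduce coefficients mod 3: 1·t ≡ 2 (mod 3).
    So t ≡ 2 (mod 3).
    Then x = 35 + 60·2 = 155, valid modulo lcm(60, 18) = 180: x ≡ 155 (mod 180).
Verify: 155 mod 20 = 15, 155 mod 15 = 5, 155 mod 18 = 11.

x ≡ 155 (mod 180).


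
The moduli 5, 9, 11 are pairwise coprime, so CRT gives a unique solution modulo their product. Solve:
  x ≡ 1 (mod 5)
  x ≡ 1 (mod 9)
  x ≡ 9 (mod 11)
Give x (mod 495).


Moduli 5, 9, 11 are pairwise coprime; by CRT there is a unique solution modulo M = 5 · 9 · 11 = 495.
Solve pairwise, accumulating the modulus:
  Start with x ≡ 1 (mod 5).
  Combine with x ≡ 1 (mod 9): since gcd(5, 9) = 1, we get a unique residue mod 45.
    Write x = 1 + 5·t and substitute into x ≡ 1 (mod 9): 5·t ≡ 1 − 1 = 0 (mod 9).
    The inverse of 5 mod 9 is 2 (since 5·2 = 10 = 1·9 + 1), so t ≡ 2·0 = 0 ≡ 0 (mod 9).
    Then x = 1 + 5·0 = 1, valid modulo lcm(5, 9) = 45: x ≡ 1 (mod 45).
  Combine with x ≡ 9 (mod 11): since gcd(45, 11) = 1, we get a unique residue mod 495.
    Write x = 1 + 45·t and substitute into x ≡ 9 (mod 11): 45·t ≡ 9 − 1 = 8 (mod 11).
    Reduce coefficients mod 11: 1·t ≡ 8 (mod 11).
    So t ≡ 8 (mod 11).
    Then x = 1 + 45·8 = 361, valid modulo lcm(45, 11) = 495: x ≡ 361 (mod 495).
Verify: 361 mod 5 = 1 ✓, 361 mod 9 = 1 ✓, 361 mod 11 = 9 ✓.

x ≡ 361 (mod 495).


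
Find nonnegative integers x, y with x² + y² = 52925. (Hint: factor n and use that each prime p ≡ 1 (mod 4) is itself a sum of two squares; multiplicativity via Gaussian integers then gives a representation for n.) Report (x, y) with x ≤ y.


Step 1: Factor n = 52925 = 5^2 · 29 · 73.
Step 2: Check the mod-4 condition on each prime factor: 5 ≡ 1 (mod 4), exponent 2; 29 ≡ 1 (mod 4), exponent 1; 73 ≡ 1 (mod 4), exponent 1.
All primes ≡ 3 (mod 4) appear to even exponent (or don't appear), so by the two-squares theorem n IS expressible as a sum of two squares.
Step 3: Build a representation. Group n = k² · m with k = 5 and m = 29 · 73 = 2117 (a product of primes ≡ 1 (mod 4)); a representation of m scales to one of n via (k·x)² + (k·y)² = k²(x² + y²). Each prime p ≡ 1 (mod 4) is itself a sum of two squares; find a² by testing p − a² for a perfect square:
  29: 29 − 1² = 28, 29 − 2² = 25 = 5² ⇒ 29 = 2² + 5².
  73: 73 − 1² = 72, 73 − 2² = 69, 73 − 3² = 64 = 8² ⇒ 73 = 3² + 8².
  Combine using the Brahmagupta–Fibonacci identity (a² + b²)(c² + d²) = (ac − bd)² + (ad + bc)² = (ac + bd)² + (ad − bc)²:
  29 · 73 = 2117: from (2² + 5²)(3² + 8²), take (2·3 − 5·8, 2·8 + 5·3) = (6 − 40, 16 + 15) = (-34, 31); dropping signs (only squares matter) gives (34, 31); check 34² + 31² = 1156 + 961 = 2117 ✓.
  Scale by k = 5: (5·34, 5·31) = (170, 155).
Step 4: Order so x ≤ y and verify: 155² + 170² = 24025 + 28900 = 52925 = n. ✓

n = 52925 = 155² + 170² (one valid representation with x ≤ y).


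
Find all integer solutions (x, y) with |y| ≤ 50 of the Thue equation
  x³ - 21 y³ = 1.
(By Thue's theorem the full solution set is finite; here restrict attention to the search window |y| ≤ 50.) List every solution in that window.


The equation is x³ - 21y³ = 1. For fixed y, x³ = 21·y³ + 1, so a solution requires the RHS to be a perfect cube.
Strategy: iterate y from -50 to 50, compute RHS = 21·y³ + 1, and check whether it is a (positive or negative) perfect cube.
Check small values of y:
  y = 0: RHS = 1 = (1)³ ⇒ x = 1 works.
  y = 1: RHS = 22 is not a perfect cube.
  y = -1: RHS = -20 is not a perfect cube.
  y = 2: RHS = 169 is not a perfect cube.
  y = -2: RHS = -167 is not a perfect cube.
  y = 3: RHS = 568 is not a perfect cube.
  y = -3: RHS = -566 is not a perfect cube.
Continuing the search up to |y| = 50 finds no further solutions beyond those listed.
Collected solutions: (1, 0).

Solutions (with |y| ≤ 50): (1, 0).


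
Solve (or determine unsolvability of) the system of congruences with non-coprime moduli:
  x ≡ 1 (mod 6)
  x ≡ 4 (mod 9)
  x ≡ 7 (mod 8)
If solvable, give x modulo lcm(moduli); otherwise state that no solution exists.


Moduli 6, 9, 8 are not pairwise coprime, so CRT works modulo lcm(m_i) when all pairwise compatibility conditions hold.
Pairwise compatibility: gcd(m_i, m_j) must divide a_i - a_j for every pair.
Merge one congruence at a time:
  Start: x ≡ 1 (mod 6).
  Combine with x ≡ 4 (mod 9): gcd(6, 9) = 3; 4 - 1 = 3, which IS divisible by 3, so compatible.
    Write x = 1 + 6·t and substitute into x ≡ 4 (mod 9): 6·t ≡ 4 − 1 = 3 (mod 9).
    Divide the congruence (and modulus) by g = 3: 2·t ≡ 1 (mod 3).
    The inverse of 2 mod 3 is 2 (since 2·2 = 4 = 1·3 + 1), so t ≡ 2·1 = 2 ≡ 2 (mod 3).
    Then x = 1 + 6·2 = 13, valid modulo lcm(6, 9) = 18: x ≡ 13 (mod 18).
  Combine with x ≡ 7 (mod 8): gcd(18, 8) = 2; 7 - 13 = -6, which IS divisible by 2, so compatible.
    Write x = 13 + 18·t and substitute into x ≡ 7 (mod 8): 18·t ≡ 7 − 13 = -6 (mod 8).
    Divide the congruence (and modulus) by g = 2: 9·t ≡ -3 (mod 4).
    Reduce coefficients mod 4: 1·t ≡ 1 (mod 4).
    So t ≡ 1 (mod 4).
    Then x = 13 + 18·1 = 31, valid modulo lcm(18, 8) = 72: x ≡ 31 (mod 72).
Verify: 31 mod 6 = 1, 31 mod 9 = 4, 31 mod 8 = 7.

x ≡ 31 (mod 72).


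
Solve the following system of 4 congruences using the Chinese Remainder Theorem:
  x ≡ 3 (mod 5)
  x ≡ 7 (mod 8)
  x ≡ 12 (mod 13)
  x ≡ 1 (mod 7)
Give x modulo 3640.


Product of moduli M = 5 · 8 · 13 · 7 = 3640.
Merge one congruence at a time:
  Start: x ≡ 3 (mod 5).
  Combine with x ≡ 7 (mod 8); new modulus lcm = 40.
    Write x = 3 + 5·t and substitute into x ≡ 7 (mod 8): 5·t ≡ 7 − 3 = 4 (mod 8).
    The inverse of 5 mod 8 is 5 (since 5·5 = 25 = 3·8 + 1), so t ≡ 5·4 = 20 ≡ 4 (mod 8).
    Then x = 3 + 5·4 = 23, valid modulo lcm(5, 8) = 40: x ≡ 23 (mod 40).
  Combine with x ≡ 12 (mod 13); new modulus lcm = 520.
    Write x = 23 + 40·t and substitute into x ≡ 12 (mod 13): 40·t ≡ 12 − 23 = -11 (mod 13).
    Reduce coefficients mod 13: 1·t ≡ 2 (mod 13).
    So t ≡ 2 (mod 13).
    Then x = 23 + 40·2 = 103, valid modulo lcm(40, 13) = 520: x ≡ 103 (mod 520).
  Combine with x ≡ 1 (mod 7); new modulus lcm = 3640.
    Write x = 103 + 520·t and substitute into x ≡ 1 (mod 7): 520·t ≡ 1 − 103 = -102 (mod 7).
    Reduce coefficients mod 7: 2·t ≡ 3 (mod 7).
    The inverse of 2 mod 7 is 4 (since 2·4 = 8 = 1·7 + 1), so t ≡ 4·3 = 12 ≡ 5 (mod 7).
    Then x = 103 + 520·5 = 2703, valid modulo lcm(520, 7) = 3640: x ≡ 2703 (mod 3640).
Verify against each original: 2703 mod 5 = 3, 2703 mod 8 = 7, 2703 mod 13 = 12, 2703 mod 7 = 1.

x ≡ 2703 (mod 3640).


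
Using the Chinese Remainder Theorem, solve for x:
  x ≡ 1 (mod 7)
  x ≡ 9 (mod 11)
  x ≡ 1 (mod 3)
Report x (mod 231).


Moduli 7, 11, 3 are pairwise coprime; by CRT there is a unique solution modulo M = 7 · 11 · 3 = 231.
Solve pairwise, accumulating the modulus:
  Start with x ≡ 1 (mod 7).
  Combine with x ≡ 9 (mod 11): since gcd(7, 11) = 1, we get a unique residue mod 77.
    Write x = 1 + 7·t and substitute into x ≡ 9 (mod 11): 7·t ≡ 9 − 1 = 8 (mod 11).
    The inverse of 7 mod 11 is 8 (since 7·8 = 56 = 5·11 + 1), so t ≡ 8·8 = 64 ≡ 9 (mod 11).
    Then x = 1 + 7·9 = 64, valid modulo lcm(7, 11) = 77: x ≡ 64 (mod 77).
  Combine with x ≡ 1 (mod 3): since gcd(77, 3) = 1, we get a unique residue mod 231.
    Write x = 64 + 77·t and substitute into x ≡ 1 (mod 3): 77·t ≡ 1 − 64 = -63 (mod 3).
    Reduce coefficients mod 3: 2·t ≡ 0 (mod 3).
    The inverse of 2 mod 3 is 2 (since 2·2 = 4 = 1·3 + 1), so t ≡ 2·0 = 0 ≡ 0 (mod 3).
    Then x = 64 + 77·0 = 64, valid modulo lcm(77, 3) = 231: x ≡ 64 (mod 231).
Verify: 64 mod 7 = 1 ✓, 64 mod 11 = 9 ✓, 64 mod 3 = 1 ✓.

x ≡ 64 (mod 231).


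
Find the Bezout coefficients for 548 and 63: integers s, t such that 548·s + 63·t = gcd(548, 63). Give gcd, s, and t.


Euclidean algorithm on (548, 63) — divide until remainder is 0:
  548 = 8 · 63 + 44
  63 = 1 · 44 + 19
  44 = 2 · 19 + 6
  19 = 3 · 6 + 1
  6 = 6 · 1 + 0
gcd(548, 63) = 1.
Track Bezout coefficients alongside the remainders: start with r₀ = 548 = a·1 + b·0 (s = 1, t = 0) and r₁ = 63 = a·0 + b·1 (s = 0, t = 1); each new remainder r_{k+1} = r_{k-1} − q_k·r_k inherits s_{k+1} = s_{k-1} − q_k·s_k, t_{k+1} = t_{k-1} − q_k·t_k, so r_k = a·s_k + b·t_k at every step:
  q = 8: r = 44, s = 1 − 8·0 = 1, t = 0 − 8·1 = -8  (check: 548·1 + 63·(-8) = 44)
  q = 1: r = 19, s = 0 − 1·1 = -1, t = 1 − 1·(-8) = 9  (check: 548·(-1) + 63·9 = 19)
  q = 2: r = 6, s = 1 − 2·(-1) = 3, t = -8 − 2·9 = -26  (check: 548·3 + 63·(-26) = 6)
  q = 3: r = 1, s = -1 − 3·3 = -10, t = 9 − 3·(-26) = 87  (check: 548·(-10) + 63·87 = 1)
The row with r = 1 (the gcd) gives the Bezout coefficients s = -10, t = 87.
Result: 548 · (-10) + 63 · (87) = 1.

gcd(548, 63) = 1; s = -10, t = 87 (check: 548·(-10) + 63·87 = 1).


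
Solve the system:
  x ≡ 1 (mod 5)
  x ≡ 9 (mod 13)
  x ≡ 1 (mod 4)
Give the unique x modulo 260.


Moduli 5, 13, 4 are pairwise coprime; by CRT there is a unique solution modulo M = 5 · 13 · 4 = 260.
Solve pairwise, accumulating the modulus:
  Start with x ≡ 1 (mod 5).
  Combine with x ≡ 9 (mod 13): since gcd(5, 13) = 1, we get a unique residue mod 65.
    Write x = 1 + 5·t and substitute into x ≡ 9 (mod 13): 5·t ≡ 9 − 1 = 8 (mod 13).
    The inverse of 5 mod 13 is 8 (since 5·8 = 40 = 3·13 + 1), so t ≡ 8·8 = 64 ≡ 12 (mod 13).
    Then x = 1 + 5·12 = 61, valid modulo lcm(5, 13) = 65: x ≡ 61 (mod 65).
  Combine with x ≡ 1 (mod 4): since gcd(65, 4) = 1, we get a unique residue mod 260.
    Write x = 61 + 65·t and substitute into x ≡ 1 (mod 4): 65·t ≡ 1 − 61 = -60 (mod 4).
    Reduce coefficients mod 4: 1·t ≡ 0 (mod 4).
    So t ≡ 0 (mod 4).
    Then x = 61 + 65·0 = 61, valid modulo lcm(65, 4) = 260: x ≡ 61 (mod 260).
Verify: 61 mod 5 = 1 ✓, 61 mod 13 = 9 ✓, 61 mod 4 = 1 ✓.

x ≡ 61 (mod 260).


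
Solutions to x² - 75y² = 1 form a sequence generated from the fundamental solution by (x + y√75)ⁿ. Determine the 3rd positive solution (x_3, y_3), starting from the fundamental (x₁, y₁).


Step 1: Find the fundamental solution (x₁, y₁) of x² - 75y² = 1.
  Expand √75 as a continued fraction. a₀ = ⌊√75⌋ = 8; iterate m_{k+1} = d_k·a_k − m_k, d_{k+1} = (75 − m_{k+1}²)/d_k, a_{k+1} = ⌊(a₀ + m_{k+1})/d_{k+1}⌋ (starting m₀ = 0, d₀ = 1), with convergents p_k = a_k·p_{k-1} + p_{k-2}, q_k = a_k·q_{k-1} + q_{k-2} (p₋₁ = 1, q₋₁ = 0):
  k = 0: a₀ = 8; p₀/q₀ = 8/1; p₀² − 75·q₀² = 64 − 75 = -11.
  k = 1: m = 8, d = 11, a = ⌊(8 + 8)/11⌋ = 1; p/q = (1·8 + 1)/(1·1 + 0) = 9/1; p² − 75·q² = 81 − 75 = 6.
  k = 2: m = 3, d = 6, a = ⌊(8 + 3)/6⌋ = 1; p/q = (1·9 + 8)/(1·1 + 1) = 17/2; p² − 75·q² = 289 − 300 = -11.
  k = 3: m = 3, d = 11, a = ⌊(8 + 3)/11⌋ = 1; p/q = (1·17 + 9)/(1·2 + 1) = 26/3; p² − 75·q² = 676 − 675 = 1.
  The first convergent with p² − 75·q² = 1 gives the fundamental solution (x₁, y₁) = (26, 3).
Step 2: Apply the recurrence (x_{n+1}, y_{n+1}) = (x₁x_n + 75y₁y_n, x₁y_n + y₁x_n) repeatedly.
  From (x_1, y_1) = (26, 3): x_2 = 26·26 + 75·3·3 = 1351; y_2 = 26·3 + 3·26 = 156.
  From (x_2, y_2) = (1351, 156): x_3 = 26·1351 + 75·3·156 = 70226; y_3 = 26·156 + 3·1351 = 8109.
Step 3: Verify x_3² - 75·y_3² = 4931691076 - 4931691075 = 1 (should be 1). ✓

(x_1, y_1) = (26, 3); (x_3, y_3) = (70226, 8109).


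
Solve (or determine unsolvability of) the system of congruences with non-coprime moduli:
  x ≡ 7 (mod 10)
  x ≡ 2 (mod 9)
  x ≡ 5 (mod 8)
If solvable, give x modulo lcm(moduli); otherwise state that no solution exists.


Moduli 10, 9, 8 are not pairwise coprime, so CRT works modulo lcm(m_i) when all pairwise compatibility conditions hold.
Pairwise compatibility: gcd(m_i, m_j) must divide a_i - a_j for every pair.
Merge one congruence at a time:
  Start: x ≡ 7 (mod 10).
  Combine with x ≡ 2 (mod 9): gcd(10, 9) = 1; 2 - 7 = -5, which IS divisible by 1, so compatible.
    Write x = 7 + 10·t and substitute into x ≡ 2 (mod 9): 10·t ≡ 2 − 7 = -5 (mod 9).
    Reduce coefficients mod 9: 1·t ≡ 4 (mod 9).
    So t ≡ 4 (mod 9).
    Then x = 7 + 10·4 = 47, valid modulo lcm(10, 9) = 90: x ≡ 47 (mod 90).
  Combine with x ≡ 5 (mod 8): gcd(90, 8) = 2; 5 - 47 = -42, which IS divisible by 2, so compatible.
    Write x = 47 + 90·t and substitute into x ≡ 5 (mod 8): 90·t ≡ 5 − 47 = -42 (mod 8).
    Divide the congruence (and modulus) by g = 2: 45·t ≡ -21 (mod 4).
    Reduce coefficients mod 4: 1·t ≡ 3 (mod 4).
    So t ≡ 3 (mod 4).
    Then x = 47 + 90·3 = 317, valid modulo lcm(90, 8) = 360: x ≡ 317 (mod 360).
Verify: 317 mod 10 = 7, 317 mod 9 = 2, 317 mod 8 = 5.

x ≡ 317 (mod 360).


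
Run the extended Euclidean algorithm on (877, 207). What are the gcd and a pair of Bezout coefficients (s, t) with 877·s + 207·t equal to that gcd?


Euclidean algorithm on (877, 207) — divide until remainder is 0:
  877 = 4 · 207 + 49
  207 = 4 · 49 + 11
  49 = 4 · 11 + 5
  11 = 2 · 5 + 1
  5 = 5 · 1 + 0
gcd(877, 207) = 1.
Track Bezout coefficients alongside the remainders: start with r₀ = 877 = a·1 + b·0 (s = 1, t = 0) and r₁ = 207 = a·0 + b·1 (s = 0, t = 1); each new remainder r_{k+1} = r_{k-1} − q_k·r_k inherits s_{k+1} = s_{k-1} − q_k·s_k, t_{k+1} = t_{k-1} − q_k·t_k, so r_k = a·s_k + b·t_k at every step:
  q = 4: r = 49, s = 1 − 4·0 = 1, t = 0 − 4·1 = -4  (check: 877·1 + 207·(-4) = 49)
  q = 4: r = 11, s = 0 − 4·1 = -4, t = 1 − 4·(-4) = 17  (check: 877·(-4) + 207·17 = 11)
  q = 4: r = 5, s = 1 − 4·(-4) = 17, t = -4 − 4·17 = -72  (check: 877·17 + 207·(-72) = 5)
  q = 2: r = 1, s = -4 − 2·17 = -38, t = 17 − 2·(-72) = 161  (check: 877·(-38) + 207·161 = 1)
The row with r = 1 (the gcd) gives the Bezout coefficients s = -38, t = 161.
Result: 877 · (-38) + 207 · (161) = 1.

gcd(877, 207) = 1; s = -38, t = 161 (check: 877·(-38) + 207·161 = 1).


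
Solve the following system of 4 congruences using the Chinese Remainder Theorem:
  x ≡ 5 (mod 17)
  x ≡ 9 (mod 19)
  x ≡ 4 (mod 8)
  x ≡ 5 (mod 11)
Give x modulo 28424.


Product of moduli M = 17 · 19 · 8 · 11 = 28424.
Merge one congruence at a time:
  Start: x ≡ 5 (mod 17).
  Combine with x ≡ 9 (mod 19); new modulus lcm = 323.
    Write x = 5 + 17·t and substitute into x ≡ 9 (mod 19): 17·t ≡ 9 − 5 = 4 (mod 19).
    The inverse of 17 mod 19 is 9 (since 17·9 = 153 = 8·19 + 1), so t ≡ 9·4 = 36 ≡ 17 (mod 19).
    Then x = 5 + 17·17 = 294, valid modulo lcm(17, 19) = 323: x ≡ 294 (mod 323).
  Combine with x ≡ 4 (mod 8); new modulus lcm = 2584.
    Write x = 294 + 323·t and substitute into x ≡ 4 (mod 8): 323·t ≡ 4 − 294 = -290 (mod 8).
    Reduce coefficients mod 8: 3·t ≡ 6 (mod 8).
    The inverse of 3 mod 8 is 3 (since 3·3 = 9 = 1·8 + 1), so t ≡ 3·6 = 18 ≡ 2 (mod 8).
    Then x = 294 + 323·2 = 940, valid modulo lcm(323, 8) = 2584: x ≡ 940 (mod 2584).
  Combine with x ≡ 5 (mod 11); new modulus lcm = 28424.
    Write x = 940 + 2584·t and substitute into x ≡ 5 (mod 11): 2584·t ≡ 5 − 940 = -935 (mod 11).
    Reduce coefficients mod 11: 10·t ≡ 0 (mod 11).
    The inverse of 10 mod 11 is 10 (since 10·10 = 100 = 9·11 + 1), so t ≡ 10·0 = 0 ≡ 0 (mod 11).
    Then x = 940 + 2584·0 = 940, valid modulo lcm(2584, 11) = 28424: x ≡ 940 (mod 28424).
Verify against each original: 940 mod 17 = 5, 940 mod 19 = 9, 940 mod 8 = 4, 940 mod 11 = 5.

x ≡ 940 (mod 28424).


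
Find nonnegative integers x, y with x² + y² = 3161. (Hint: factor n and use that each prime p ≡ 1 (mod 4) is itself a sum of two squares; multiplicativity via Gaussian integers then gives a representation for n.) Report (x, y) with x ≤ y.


Step 1: Factor n = 3161 = 29 · 109.
Step 2: Check the mod-4 condition on each prime factor: 29 ≡ 1 (mod 4), exponent 1; 109 ≡ 1 (mod 4), exponent 1.
All primes ≡ 3 (mod 4) appear to even exponent (or don't appear), so by the two-squares theorem n IS expressible as a sum of two squares.
Step 3: Build a representation. Here n = 29 · 109 is a product of primes ≡ 1 (mod 4). Each prime p ≡ 1 (mod 4) is itself a sum of two squares; find a² by testing p − a² for a perfect square:
  29: 29 − 1² = 28, 29 − 2² = 25 = 5² ⇒ 29 = 2² + 5².
  109: 109 − 1² = 108, 109 − 2² = 105, 109 − 3² = 100 = 10² ⇒ 109 = 3² + 10².
  Combine using the Brahmagupta–Fibonacci identity (a² + b²)(c² + d²) = (ac − bd)² + (ad + bc)² = (ac + bd)² + (ad − bc)²:
  29 · 109 = 3161: from (2² + 5²)(3² + 10²), take (2·3 − 5·10, 2·10 + 5·3) = (6 − 50, 20 + 15) = (-44, 35); dropping signs (only squares matter) gives (44, 35); check 44² + 35² = 1936 + 1225 = 3161 ✓.
Step 4: Order so x ≤ y and verify: 35² + 44² = 1225 + 1936 = 3161 = n. ✓

n = 3161 = 35² + 44² (one valid representation with x ≤ y).


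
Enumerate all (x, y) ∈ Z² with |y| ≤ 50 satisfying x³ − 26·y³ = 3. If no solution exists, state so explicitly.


The equation is x³ - 26y³ = 3. For fixed y, x³ = 26·y³ + 3, so a solution requires the RHS to be a perfect cube.
Strategy: iterate y from -50 to 50, compute RHS = 26·y³ + 3, and check whether it is a (positive or negative) perfect cube.
Check small values of y:
  y = 0: RHS = 3 is not a perfect cube.
  y = 1: RHS = 29 is not a perfect cube.
  y = -1: RHS = -23 is not a perfect cube.
  y = 2: RHS = 211 is not a perfect cube.
  y = -2: RHS = -205 is not a perfect cube.
  y = 3: RHS = 705 is not a perfect cube.
  y = -3: RHS = -699 is not a perfect cube.
Continuing the search up to |y| = 50 finds no solutions either.
No (x, y) in the scanned range satisfies the equation.

No integer solutions with |y| ≤ 50.


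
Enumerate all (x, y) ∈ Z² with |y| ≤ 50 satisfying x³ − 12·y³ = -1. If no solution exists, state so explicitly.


The equation is x³ - 12y³ = -1. For fixed y, x³ = 12·y³ − 1, so a solution requires the RHS to be a perfect cube.
Strategy: iterate y from -50 to 50, compute RHS = 12·y³ − 1, and check whether it is a (positive or negative) perfect cube.
Check small values of y:
  y = 0: RHS = -1 = (-1)³ ⇒ x = -1 works.
  y = 1: RHS = 11 is not a perfect cube.
  y = -1: RHS = -13 is not a perfect cube.
  y = 2: RHS = 95 is not a perfect cube.
  y = -2: RHS = -97 is not a perfect cube.
  y = 3: RHS = 323 is not a perfect cube.
  y = -3: RHS = -325 is not a perfect cube.
Continuing the search up to |y| = 50 finds no further solutions beyond those listed.
Collected solutions: (-1, 0).

Solutions (with |y| ≤ 50): (-1, 0).


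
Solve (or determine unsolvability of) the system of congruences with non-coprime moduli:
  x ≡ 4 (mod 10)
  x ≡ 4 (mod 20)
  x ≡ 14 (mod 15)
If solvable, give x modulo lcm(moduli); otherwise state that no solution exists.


Moduli 10, 20, 15 are not pairwise coprime, so CRT works modulo lcm(m_i) when all pairwise compatibility conditions hold.
Pairwise compatibility: gcd(m_i, m_j) must divide a_i - a_j for every pair.
Merge one congruence at a time:
  Start: x ≡ 4 (mod 10).
  Combine with x ≡ 4 (mod 20): gcd(10, 20) = 10; 4 - 4 = 0, which IS divisible by 10, so compatible.
    Write x = 4 + 10·t and substitute into x ≡ 4 (mod 20): 10·t ≡ 4 − 4 = 0 (mod 20).
    Divide the congruence (and modulus) by g = 10: 1·t ≡ 0 (mod 2).
    So t ≡ 0 (mod 2).
    Then x = 4 + 10·0 = 4, valid modulo lcm(10, 20) = 20: x ≡ 4 (mod 20).
  Combine with x ≡ 14 (mod 15): gcd(20, 15) = 5; 14 - 4 = 10, which IS divisible by 5, so compatible.
    Write x = 4 + 20·t and substitute into x ≡ 14 (mod 15): 20·t ≡ 14 − 4 = 10 (mod 15).
    Divide the congruence (and modulus) by g = 5: 4·t ≡ 2 (mod 3).
    Reduce coefficients mod 3: 1·t ≡ 2 (mod 3).
    So t ≡ 2 (mod 3).
    Then x = 4 + 20·2 = 44, valid modulo lcm(20, 15) = 60: x ≡ 44 (mod 60).
Verify: 44 mod 10 = 4, 44 mod 20 = 4, 44 mod 15 = 14.

x ≡ 44 (mod 60).


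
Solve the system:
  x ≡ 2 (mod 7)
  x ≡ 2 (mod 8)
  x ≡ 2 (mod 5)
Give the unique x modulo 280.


Moduli 7, 8, 5 are pairwise coprime; by CRT there is a unique solution modulo M = 7 · 8 · 5 = 280.
Solve pairwise, accumulating the modulus:
  Start with x ≡ 2 (mod 7).
  Combine with x ≡ 2 (mod 8): since gcd(7, 8) = 1, we get a unique residue mod 56.
    Write x = 2 + 7·t and substitute into x ≡ 2 (mod 8): 7·t ≡ 2 − 2 = 0 (mod 8).
    The inverse of 7 mod 8 is 7 (since 7·7 = 49 = 6·8 + 1), so t ≡ 7·0 = 0 ≡ 0 (mod 8).
    Then x = 2 + 7·0 = 2, valid modulo lcm(7, 8) = 56: x ≡ 2 (mod 56).
  Combine with x ≡ 2 (mod 5): since gcd(56, 5) = 1, we get a unique residue mod 280.
    Write x = 2 + 56·t and substitute into x ≡ 2 (mod 5): 56·t ≡ 2 − 2 = 0 (mod 5).
    Reduce coefficients mod 5: 1·t ≡ 0 (mod 5).
    So t ≡ 0 (mod 5).
    Then x = 2 + 56·0 = 2, valid modulo lcm(56, 5) = 280: x ≡ 2 (mod 280).
Verify: 2 mod 7 = 2 ✓, 2 mod 8 = 2 ✓, 2 mod 5 = 2 ✓.

x ≡ 2 (mod 280).


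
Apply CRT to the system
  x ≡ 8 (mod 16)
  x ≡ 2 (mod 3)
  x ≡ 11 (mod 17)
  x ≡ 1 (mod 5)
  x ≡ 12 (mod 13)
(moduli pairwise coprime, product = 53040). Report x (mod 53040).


Product of moduli M = 16 · 3 · 17 · 5 · 13 = 53040.
Merge one congruence at a time:
  Start: x ≡ 8 (mod 16).
  Combine with x ≡ 2 (mod 3); new modulus lcm = 48.
    Write x = 8 + 16·t and substitute into x ≡ 2 (mod 3): 16·t ≡ 2 − 8 = -6 (mod 3).
    Reduce coefficients mod 3: 1·t ≡ 0 (mod 3).
    So t ≡ 0 (mod 3).
    Then x = 8 + 16·0 = 8, valid modulo lcm(16, 3) = 48: x ≡ 8 (mod 48).
  Combine with x ≡ 11 (mod 17); new modulus lcm = 816.
    Write x = 8 + 48·t and substitute into x ≡ 11 (mod 17): 48·t ≡ 11 − 8 = 3 (mod 17).
    Reduce coefficients mod 17: 14·t ≡ 3 (mod 17).
    The inverse of 14 mod 17 is 11 (since 14·11 = 154 = 9·17 + 1), so t ≡ 11·3 = 33 ≡ 16 (mod 17).
    Then x = 8 + 48·16 = 776, valid modulo lcm(48, 17) = 816: x ≡ 776 (mod 816).
  Combine with x ≡ 1 (mod 5); new modulus lcm = 4080.
    Write x = 776 + 816·t and substitute into x ≡ 1 (mod 5): 816·t ≡ 1 − 776 = -775 (mod 5).
    Reduce coefficients mod 5: 1·t ≡ 0 (mod 5).
    So t ≡ 0 (mod 5).
    Then x = 776 + 816·0 = 776, valid modulo lcm(816, 5) = 4080: x ≡ 776 (mod 4080).
  Combine with x ≡ 12 (mod 13); new modulus lcm = 53040.
    Write x = 776 + 4080·t and substitute into x ≡ 12 (mod 13): 4080·t ≡ 12 − 776 = -764 (mod 13).
    Reduce coefficients mod 13: 11·t ≡ 3 (mod 13).
    The inverse of 11 mod 13 is 6 (since 11·6 = 66 = 5·13 + 1), so t ≡ 6·3 = 18 ≡ 5 (mod 13).
    Then x = 776 + 4080·5 = 21176, valid modulo lcm(4080, 13) = 53040: x ≡ 21176 (mod 53040).
Verify against each original: 21176 mod 16 = 8, 21176 mod 3 = 2, 21176 mod 17 = 11, 21176 mod 5 = 1, 21176 mod 13 = 12.

x ≡ 21176 (mod 53040).


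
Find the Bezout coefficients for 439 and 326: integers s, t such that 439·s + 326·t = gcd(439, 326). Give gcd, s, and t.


Euclidean algorithm on (439, 326) — divide until remainder is 0:
  439 = 1 · 326 + 113
  326 = 2 · 113 + 100
  113 = 1 · 100 + 13
  100 = 7 · 13 + 9
  13 = 1 · 9 + 4
  9 = 2 · 4 + 1
  4 = 4 · 1 + 0
gcd(439, 326) = 1.
Track Bezout coefficients alongside the remainders: start with r₀ = 439 = a·1 + b·0 (s = 1, t = 0) and r₁ = 326 = a·0 + b·1 (s = 0, t = 1); each new remainder r_{k+1} = r_{k-1} − q_k·r_k inherits s_{k+1} = s_{k-1} − q_k·s_k, t_{k+1} = t_{k-1} − q_k·t_k, so r_k = a·s_k + b·t_k at every step:
  q = 1: r = 113, s = 1 − 1·0 = 1, t = 0 − 1·1 = -1  (check: 439·1 + 326·(-1) = 113)
  q = 2: r = 100, s = 0 − 2·1 = -2, t = 1 − 2·(-1) = 3  (check: 439·(-2) + 326·3 = 100)
  q = 1: r = 13, s = 1 − 1·(-2) = 3, t = -1 − 1·3 = -4  (check: 439·3 + 326·(-4) = 13)
  q = 7: r = 9, s = -2 − 7·3 = -23, t = 3 − 7·(-4) = 31  (check: 439·(-23) + 326·31 = 9)
  q = 1: r = 4, s = 3 − 1·(-23) = 26, t = -4 − 1·31 = -35  (check: 439·26 + 326·(-35) = 4)
  q = 2: r = 1, s = -23 − 2·26 = -75, t = 31 − 2·(-35) = 101  (check: 439·(-75) + 326·101 = 1)
The row with r = 1 (the gcd) gives the Bezout coefficients s = -75, t = 101.
Result: 439 · (-75) + 326 · (101) = 1.

gcd(439, 326) = 1; s = -75, t = 101 (check: 439·(-75) + 326·101 = 1).


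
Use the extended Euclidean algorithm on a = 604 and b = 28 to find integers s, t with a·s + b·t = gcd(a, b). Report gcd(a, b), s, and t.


Euclidean algorithm on (604, 28) — divide until remainder is 0:
  604 = 21 · 28 + 16
  28 = 1 · 16 + 12
  16 = 1 · 12 + 4
  12 = 3 · 4 + 0
gcd(604, 28) = 4.
Track Bezout coefficients alongside the remainders: start with r₀ = 604 = a·1 + b·0 (s = 1, t = 0) and r₁ = 28 = a·0 + b·1 (s = 0, t = 1); each new remainder r_{k+1} = r_{k-1} − q_k·r_k inherits s_{k+1} = s_{k-1} − q_k·s_k, t_{k+1} = t_{k-1} − q_k·t_k, so r_k = a·s_k + b·t_k at every step:
  q = 21: r = 16, s = 1 − 21·0 = 1, t = 0 − 21·1 = -21  (check: 604·1 + 28·(-21) = 16)
  q = 1: r = 12, s = 0 − 1·1 = -1, t = 1 − 1·(-21) = 22  (check: 604·(-1) + 28·22 = 12)
  q = 1: r = 4, s = 1 − 1·(-1) = 2, t = -21 − 1·22 = -43  (check: 604·2 + 28·(-43) = 4)
The row with r = 4 (the gcd) gives the Bezout coefficients s = 2, t = -43.
Result: 604 · (2) + 28 · (-43) = 4.

gcd(604, 28) = 4; s = 2, t = -43 (check: 604·2 + 28·(-43) = 4).


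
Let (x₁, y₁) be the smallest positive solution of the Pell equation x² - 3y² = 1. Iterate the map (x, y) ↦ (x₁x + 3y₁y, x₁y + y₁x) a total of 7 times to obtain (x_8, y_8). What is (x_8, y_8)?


Step 1: Find the fundamental solution (x₁, y₁) of x² - 3y² = 1.
  Expand √3 as a continued fraction. a₀ = ⌊√3⌋ = 1; iterate m_{k+1} = d_k·a_k − m_k, d_{k+1} = (3 − m_{k+1}²)/d_k, a_{k+1} = ⌊(a₀ + m_{k+1})/d_{k+1}⌋ (starting m₀ = 0, d₀ = 1), with convergents p_k = a_k·p_{k-1} + p_{k-2}, q_k = a_k·q_{k-1} + q_{k-2} (p₋₁ = 1, q₋₁ = 0):
  k = 0: a₀ = 1; p₀/q₀ = 1/1; p₀² − 3·q₀² = 1 − 3 = -2.
  k = 1: m = 1, d = 2, a = ⌊(1 + 1)/2⌋ = 1; p/q = (1·1 + 1)/(1·1 + 0) = 2/1; p² − 3·q² = 4 − 3 = 1.
  The first convergent with p² − 3·q² = 1 gives the fundamental solution (x₁, y₁) = (2, 1).
Step 2: Apply the recurrence (x_{n+1}, y_{n+1}) = (x₁x_n + 3y₁y_n, x₁y_n + y₁x_n) repeatedly.
  From (x_1, y_1) = (2, 1): x_2 = 2·2 + 3·1·1 = 7; y_2 = 2·1 + 1·2 = 4.
  From (x_2, y_2) = (7, 4): x_3 = 2·7 + 3·1·4 = 26; y_3 = 2·4 + 1·7 = 15.
  From (x_3, y_3) = (26, 15): x_4 = 2·26 + 3·1·15 = 97; y_4 = 2·15 + 1·26 = 56.
  From (x_4, y_4) = (97, 56): x_5 = 2·97 + 3·1·56 = 362; y_5 = 2·56 + 1·97 = 209.
  From (x_5, y_5) = (362, 209): x_6 = 2·362 + 3·1·209 = 1351; y_6 = 2·209 + 1·362 = 780.
  From (x_6, y_6) = (1351, 780): x_7 = 2·1351 + 3·1·780 = 5042; y_7 = 2·780 + 1·1351 = 2911.
  From (x_7, y_7) = (5042, 2911): x_8 = 2·5042 + 3·1·2911 = 18817; y_8 = 2·2911 + 1·5042 = 10864.
Step 3: Verify x_8² - 3·y_8² = 354079489 - 354079488 = 1 (should be 1). ✓

(x_1, y_1) = (2, 1); (x_8, y_8) = (18817, 10864).


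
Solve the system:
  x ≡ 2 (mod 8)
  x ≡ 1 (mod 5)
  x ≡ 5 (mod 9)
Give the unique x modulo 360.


Moduli 8, 5, 9 are pairwise coprime; by CRT there is a unique solution modulo M = 8 · 5 · 9 = 360.
Solve pairwise, accumulating the modulus:
  Start with x ≡ 2 (mod 8).
  Combine with x ≡ 1 (mod 5): since gcd(8, 5) = 1, we get a unique residue mod 40.
    Write x = 2 + 8·t and substitute into x ≡ 1 (mod 5): 8·t ≡ 1 − 2 = -1 (mod 5).
    Reduce coefficients mod 5: 3·t ≡ 4 (mod 5).
    The inverse of 3 mod 5 is 2 (since 3·2 = 6 = 1·5 + 1), so t ≡ 2·4 = 8 ≡ 3 (mod 5).
    Then x = 2 + 8·3 = 26, valid modulo lcm(8, 5) = 40: x ≡ 26 (mod 40).
  Combine with x ≡ 5 (mod 9): since gcd(40, 9) = 1, we get a unique residue mod 360.
    Write x = 26 + 40·t and substitute into x ≡ 5 (mod 9): 40·t ≡ 5 − 26 = -21 (mod 9).
    Reduce coefficients mod 9: 4·t ≡ 6 (mod 9).
    The inverse of 4 mod 9 is 7 (since 4·7 = 28 = 3·9 + 1), so t ≡ 7·6 = 42 ≡ 6 (mod 9).
    Then x = 26 + 40·6 = 266, valid modulo lcm(40, 9) = 360: x ≡ 266 (mod 360).
Verify: 266 mod 8 = 2 ✓, 266 mod 5 = 1 ✓, 266 mod 9 = 5 ✓.

x ≡ 266 (mod 360).


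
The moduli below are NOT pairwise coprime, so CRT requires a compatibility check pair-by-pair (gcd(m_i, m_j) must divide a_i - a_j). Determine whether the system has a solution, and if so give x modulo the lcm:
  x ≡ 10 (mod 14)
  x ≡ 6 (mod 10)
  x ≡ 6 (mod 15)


Moduli 14, 10, 15 are not pairwise coprime, so CRT works modulo lcm(m_i) when all pairwise compatibility conditions hold.
Pairwise compatibility: gcd(m_i, m_j) must divide a_i - a_j for every pair.
Merge one congruence at a time:
  Start: x ≡ 10 (mod 14).
  Combine with x ≡ 6 (mod 10): gcd(14, 10) = 2; 6 - 10 = -4, which IS divisible by 2, so compatible.
    Write x = 10 + 14·t and substitute into x ≡ 6 (mod 10): 14·t ≡ 6 − 10 = -4 (mod 10).
    Divide the congruence (and modulus) by g = 2: 7·t ≡ -2 (mod 5).
    Reduce coefficients mod 5: 2·t ≡ 3 (mod 5).
    The inverse of 2 mod 5 is 3 (since 2·3 = 6 = 1·5 + 1), so t ≡ 3·3 = 9 ≡ 4 (mod 5).
    Then x = 10 + 14·4 = 66, valid modulo lcm(14, 10) = 70: x ≡ 66 (mod 70).
  Combine with x ≡ 6 (mod 15): gcd(70, 15) = 5; 6 - 66 = -60, which IS divisible by 5, so compatible.
    Write x = 66 + 70·t and substitute into x ≡ 6 (mod 15): 70·t ≡ 6 − 66 = -60 (mod 15).
    Divide the congruence (and modulus) by g = 5: 14·t ≡ -12 (mod 3).
    Reduce coefficients mod 3: 2·t ≡ 0 (mod 3).
    The inverse of 2 mod 3 is 2 (since 2·2 = 4 = 1·3 + 1), so t ≡ 2·0 = 0 ≡ 0 (mod 3).
    Then x = 66 + 70·0 = 66, valid modulo lcm(70, 15) = 210: x ≡ 66 (mod 210).
Verify: 66 mod 14 = 10, 66 mod 10 = 6, 66 mod 15 = 6.

x ≡ 66 (mod 210).


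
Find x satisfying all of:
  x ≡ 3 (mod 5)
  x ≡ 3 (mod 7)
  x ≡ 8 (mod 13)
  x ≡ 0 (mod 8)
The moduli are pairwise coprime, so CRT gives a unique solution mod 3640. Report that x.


Product of moduli M = 5 · 7 · 13 · 8 = 3640.
Merge one congruence at a time:
  Start: x ≡ 3 (mod 5).
  Combine with x ≡ 3 (mod 7); new modulus lcm = 35.
    Write x = 3 + 5·t and substitute into x ≡ 3 (mod 7): 5·t ≡ 3 − 3 = 0 (mod 7).
    The inverse of 5 mod 7 is 3 (since 5·3 = 15 = 2·7 + 1), so t ≡ 3·0 = 0 ≡ 0 (mod 7).
    Then x = 3 + 5·0 = 3, valid modulo lcm(5, 7) = 35: x ≡ 3 (mod 35).
  Combine with x ≡ 8 (mod 13); new modulus lcm = 455.
    Write x = 3 + 35·t and substitute into x ≡ 8 (mod 13): 35·t ≡ 8 − 3 = 5 (mod 13).
    Reduce coefficients mod 13: 9·t ≡ 5 (mod 13).
    The inverse of 9 mod 13 is 3 (since 9·3 = 27 = 2·13 + 1), so t ≡ 3·5 = 15 ≡ 2 (mod 13).
    Then x = 3 + 35·2 = 73, valid modulo lcm(35, 13) = 455: x ≡ 73 (mod 455).
  Combine with x ≡ 0 (mod 8); new modulus lcm = 3640.
    Write x = 73 + 455·t and substitute into x ≡ 0 (mod 8): 455·t ≡ 0 − 73 = -73 (mod 8).
    Reduce coefficients mod 8: 7·t ≡ 7 (mod 8).
    The inverse of 7 mod 8 is 7 (since 7·7 = 49 = 6·8 + 1), so t ≡ 7·7 = 49 ≡ 1 (mod 8).
    Then x = 73 + 455·1 = 528, valid modulo lcm(455, 8) = 3640: x ≡ 528 (mod 3640).
Verify against each original: 528 mod 5 = 3, 528 mod 7 = 3, 528 mod 13 = 8, 528 mod 8 = 0.

x ≡ 528 (mod 3640).


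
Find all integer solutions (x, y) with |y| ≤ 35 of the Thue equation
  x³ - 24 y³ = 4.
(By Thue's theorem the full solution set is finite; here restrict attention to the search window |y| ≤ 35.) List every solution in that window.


The equation is x³ - 24y³ = 4. For fixed y, x³ = 24·y³ + 4, so a solution requires the RHS to be a perfect cube.
Strategy: iterate y from -35 to 35, compute RHS = 24·y³ + 4, and check whether it is a (positive or negative) perfect cube.
Check small values of y:
  y = 0: RHS = 4 is not a perfect cube.
  y = 1: RHS = 28 is not a perfect cube.
  y = -1: RHS = -20 is not a perfect cube.
  y = 2: RHS = 196 is not a perfect cube.
  y = -2: RHS = -188 is not a perfect cube.
  y = 3: RHS = 652 is not a perfect cube.
  y = -3: RHS = -644 is not a perfect cube.
Continuing the search up to |y| = 35 finds no solutions either.
No (x, y) in the scanned range satisfies the equation.

No integer solutions with |y| ≤ 35.


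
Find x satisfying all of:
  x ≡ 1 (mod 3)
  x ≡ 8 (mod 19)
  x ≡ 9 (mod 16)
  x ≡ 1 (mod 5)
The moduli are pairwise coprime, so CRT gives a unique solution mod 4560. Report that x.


Product of moduli M = 3 · 19 · 16 · 5 = 4560.
Merge one congruence at a time:
  Start: x ≡ 1 (mod 3).
  Combine with x ≡ 8 (mod 19); new modulus lcm = 57.
    Write x = 1 + 3·t and substitute into x ≡ 8 (mod 19): 3·t ≡ 8 − 1 = 7 (mod 19).
    The inverse of 3 mod 19 is 13 (since 3·13 = 39 = 2·19 + 1), so t ≡ 13·7 = 91 ≡ 15 (mod 19).
    Then x = 1 + 3·15 = 46, valid modulo lcm(3, 19) = 57: x ≡ 46 (mod 57).
  Combine with x ≡ 9 (mod 16); new modulus lcm = 912.
    Write x = 46 + 57·t and substitute into x ≡ 9 (mod 16): 57·t ≡ 9 − 46 = -37 (mod 16).
    Reduce coefficients mod 16: 9·t ≡ 11 (mod 16).
    The inverse of 9 mod 16 is 9 (since 9·9 = 81 = 5·16 + 1), so t ≡ 9·11 = 99 ≡ 3 (mod 16).
    Then x = 46 + 57·3 = 217, valid modulo lcm(57, 16) = 912: x ≡ 217 (mod 912).
  Combine with x ≡ 1 (mod 5); new modulus lcm = 4560.
    Write x = 217 + 912·t and substitute into x ≡ 1 (mod 5): 912·t ≡ 1 − 217 = -216 (mod 5).
    Reduce coefficients mod 5: 2·t ≡ 4 (mod 5).
    The inverse of 2 mod 5 is 3 (since 2·3 = 6 = 1·5 + 1), so t ≡ 3·4 = 12 ≡ 2 (mod 5).
    Then x = 217 + 912·2 = 2041, valid modulo lcm(912, 5) = 4560: x ≡ 2041 (mod 4560).
Verify against each original: 2041 mod 3 = 1, 2041 mod 19 = 8, 2041 mod 16 = 9, 2041 mod 5 = 1.

x ≡ 2041 (mod 4560).
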